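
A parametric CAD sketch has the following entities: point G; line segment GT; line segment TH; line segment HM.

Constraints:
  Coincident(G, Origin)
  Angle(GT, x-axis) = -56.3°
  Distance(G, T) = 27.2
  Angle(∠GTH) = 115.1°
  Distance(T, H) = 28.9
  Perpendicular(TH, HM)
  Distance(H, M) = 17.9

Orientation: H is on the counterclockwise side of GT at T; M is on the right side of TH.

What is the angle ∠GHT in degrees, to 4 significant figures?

31.35°

G is at the origin; GT runs at -56.3° with length 27.2, so T = 27.2·(cos -56.3°, sin -56.3°) = (15.09, -22.63). ∠GTH = 115.1°, so TH runs at -56.3° + (180° − 115.1°) = 8.600° from the x-axis; with |TH| = 28.9, H = T + 28.9·(cos 8.600°, sin 8.600°) = (43.67, -18.31). Then cos ∠GHT = HG·HT / (|HG||HT|), giving 31.35°.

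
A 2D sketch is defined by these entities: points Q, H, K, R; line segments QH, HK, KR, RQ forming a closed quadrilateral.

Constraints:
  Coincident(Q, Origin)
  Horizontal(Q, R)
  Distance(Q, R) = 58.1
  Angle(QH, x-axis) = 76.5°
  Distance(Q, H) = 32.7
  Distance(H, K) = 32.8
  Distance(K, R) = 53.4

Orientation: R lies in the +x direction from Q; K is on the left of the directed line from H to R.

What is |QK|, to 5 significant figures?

60.336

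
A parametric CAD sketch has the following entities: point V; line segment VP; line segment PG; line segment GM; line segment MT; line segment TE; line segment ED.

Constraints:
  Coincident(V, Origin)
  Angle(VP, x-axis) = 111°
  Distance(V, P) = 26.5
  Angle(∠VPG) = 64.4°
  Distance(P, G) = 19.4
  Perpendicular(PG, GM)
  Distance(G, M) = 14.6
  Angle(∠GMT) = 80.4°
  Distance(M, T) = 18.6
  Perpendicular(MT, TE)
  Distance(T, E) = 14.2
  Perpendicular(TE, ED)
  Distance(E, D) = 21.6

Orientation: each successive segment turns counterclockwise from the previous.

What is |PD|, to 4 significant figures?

24.75

V is at the origin; VP runs at 111.0° with length 26.5, so P = (-9.497, 24.74). ∠VPG = 64.4° gives PG at -133.4° from the x-axis; with |PG| = 19.4, G = (-22.83, 10.64). PG is perpendicular to GM, so GM runs at -43.40°; with |GM| = 14.6, M = (-12.22, 0.6129). ∠GMT = 80.4° gives MT at 56.20° from the x-axis; with |MT| = 18.6, T = (-1.871, 16.07). The perpendicularity gives TE at right angles to MT, so TE runs at 146.2°; with |TE| = 14.2, E = (-13.67, 23.97). TE is perpendicular to ED, so ED runs at -123.8°; with |ED| = 21.6, D = (-25.69, 6.019). Then |PD| = |D − P| = 24.75.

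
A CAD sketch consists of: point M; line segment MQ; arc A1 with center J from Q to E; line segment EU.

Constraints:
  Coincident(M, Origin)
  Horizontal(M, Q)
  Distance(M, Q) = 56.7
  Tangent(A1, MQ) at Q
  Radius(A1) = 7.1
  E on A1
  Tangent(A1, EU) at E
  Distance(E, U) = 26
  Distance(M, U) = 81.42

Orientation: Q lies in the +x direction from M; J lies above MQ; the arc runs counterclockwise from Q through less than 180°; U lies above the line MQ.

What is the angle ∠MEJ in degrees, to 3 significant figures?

39.1°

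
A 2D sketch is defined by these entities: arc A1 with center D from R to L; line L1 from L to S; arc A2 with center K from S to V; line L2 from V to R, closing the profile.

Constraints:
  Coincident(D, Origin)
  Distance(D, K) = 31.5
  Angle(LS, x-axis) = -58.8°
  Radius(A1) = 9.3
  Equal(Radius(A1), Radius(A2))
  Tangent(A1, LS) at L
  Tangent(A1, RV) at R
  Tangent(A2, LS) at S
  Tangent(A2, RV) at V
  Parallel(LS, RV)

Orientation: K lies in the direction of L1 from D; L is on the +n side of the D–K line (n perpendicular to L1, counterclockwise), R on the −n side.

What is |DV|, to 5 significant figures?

32.844

The slot axis is L1's direction at -58.8°, so u = (cos -58.8°, sin -58.8°) = (0.51803, -0.85536) and n = (−sin -58.8°, cos -58.8°) = (0.85536, 0.51803). D is at the origin and K lies 31.5 along u from D, so K = 31.5·u = (16.318, -26.944). Tangency of A1 to both parallel lines with radius 9.3 puts L and R at D ± 9.3·n: L = (7.9549, 4.8177), R = (-7.9549, -4.8177). Equal radii place S and V the same way about K: S = K + 9.3·n = (24.273, -22.126), V = K − 9.3·n = (8.3630, -31.762). Then |DV| = |V − D| = 32.844.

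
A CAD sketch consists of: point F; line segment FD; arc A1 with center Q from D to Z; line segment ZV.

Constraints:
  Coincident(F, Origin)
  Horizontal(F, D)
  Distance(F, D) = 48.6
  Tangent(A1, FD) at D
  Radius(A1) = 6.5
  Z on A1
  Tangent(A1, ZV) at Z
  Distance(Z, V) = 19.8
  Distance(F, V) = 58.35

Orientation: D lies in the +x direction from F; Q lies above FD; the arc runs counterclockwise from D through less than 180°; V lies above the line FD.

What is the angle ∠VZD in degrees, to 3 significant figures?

130°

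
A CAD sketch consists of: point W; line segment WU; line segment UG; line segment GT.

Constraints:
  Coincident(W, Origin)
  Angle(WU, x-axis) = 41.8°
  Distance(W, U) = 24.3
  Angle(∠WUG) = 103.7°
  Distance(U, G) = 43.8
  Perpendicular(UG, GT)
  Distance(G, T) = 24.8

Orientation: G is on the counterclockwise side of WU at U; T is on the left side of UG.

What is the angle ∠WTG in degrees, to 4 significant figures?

88.62°

W is at the origin; WU runs at 41.8° with length 24.3, so U = 24.3·(cos 41.8°, sin 41.8°) = (18.12, 16.20). ∠WUG = 103.7°, so UG runs at 41.8° + (180° − 103.7°) = 118.1° from the x-axis; with |UG| = 43.8, G = U + 43.8·(cos 118.1°, sin 118.1°) = (-2.515, 54.83). UG is perpendicular to GT; with |GT| = 24.8 on the left of UG, T = G + 24.8·(-0.8821, -0.4710) = (-24.39, 43.15). Then cos ∠WTG = TW·TG / (|TW||TG|), giving 88.62°.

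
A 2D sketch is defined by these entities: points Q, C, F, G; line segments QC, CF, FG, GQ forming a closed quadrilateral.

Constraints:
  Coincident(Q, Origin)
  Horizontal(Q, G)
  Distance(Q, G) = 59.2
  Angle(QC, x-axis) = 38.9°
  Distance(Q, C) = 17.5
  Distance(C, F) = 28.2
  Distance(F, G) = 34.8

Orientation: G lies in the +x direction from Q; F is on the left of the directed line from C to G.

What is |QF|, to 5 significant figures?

45.662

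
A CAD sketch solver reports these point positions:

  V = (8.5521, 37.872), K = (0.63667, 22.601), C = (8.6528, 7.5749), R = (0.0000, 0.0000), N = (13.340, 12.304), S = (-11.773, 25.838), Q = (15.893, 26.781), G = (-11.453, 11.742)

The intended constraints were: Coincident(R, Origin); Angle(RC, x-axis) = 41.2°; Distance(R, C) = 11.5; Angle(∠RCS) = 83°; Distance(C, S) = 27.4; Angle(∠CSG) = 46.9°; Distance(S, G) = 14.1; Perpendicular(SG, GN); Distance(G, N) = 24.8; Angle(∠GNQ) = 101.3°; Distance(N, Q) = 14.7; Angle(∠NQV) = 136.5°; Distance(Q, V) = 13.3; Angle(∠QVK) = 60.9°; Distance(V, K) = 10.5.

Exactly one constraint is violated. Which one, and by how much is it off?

Distance(V, K) = 10.5 — off by 6.70.

R = (0.00, 0.00) ✓; RC at 41.20° ✓; |RC| = 11.50 ✓; ∠RCS = 83.00° ✓; |CS| = 27.40 ✓; ∠CSG = 46.90° ✓; |SG| = 14.10 ✓; ∠(SG, GN) = 90.00° ✓; |GN| = 24.80 ✓; ∠GNQ = 101.3° ✓; |NQ| = 14.70 ✓; ∠NQV = 136.5° ✓; |QV| = 13.30 ✓; ∠QVK = 60.90° ✓; |VK| = 17.20 ✗.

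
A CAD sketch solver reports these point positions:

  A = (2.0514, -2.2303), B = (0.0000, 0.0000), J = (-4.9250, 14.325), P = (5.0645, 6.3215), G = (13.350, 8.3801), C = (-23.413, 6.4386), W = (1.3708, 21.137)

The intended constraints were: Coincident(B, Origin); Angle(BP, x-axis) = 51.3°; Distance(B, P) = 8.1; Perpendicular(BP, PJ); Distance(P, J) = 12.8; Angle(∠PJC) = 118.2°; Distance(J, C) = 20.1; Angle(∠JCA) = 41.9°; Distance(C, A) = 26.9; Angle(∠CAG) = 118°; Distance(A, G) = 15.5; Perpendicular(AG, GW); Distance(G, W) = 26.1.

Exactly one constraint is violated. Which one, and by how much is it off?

Distance(G, W) = 26.1 — off by 8.60.

B = (0.00, 0.00) ✓; BP at 51.30° ✓; |BP| = 8.100 ✓; ∠(BP, PJ) = 90.00° ✓; |PJ| = 12.80 ✓; ∠PJC = 118.2° ✓; |JC| = 20.10 ✓; ∠JCA = 41.90° ✓; |CA| = 26.90 ✓; ∠CAG = 118.0° ✓; |AG| = 15.50 ✓; ∠(AG, GW) = 90.00° ✓; |GW| = 17.50 ✗.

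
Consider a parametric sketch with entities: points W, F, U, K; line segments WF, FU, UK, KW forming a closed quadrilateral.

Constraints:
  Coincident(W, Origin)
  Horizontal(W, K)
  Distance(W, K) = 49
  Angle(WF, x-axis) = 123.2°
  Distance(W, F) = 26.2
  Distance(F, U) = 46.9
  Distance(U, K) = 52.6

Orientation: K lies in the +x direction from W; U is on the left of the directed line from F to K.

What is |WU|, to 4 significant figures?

53.35

W is at the origin; WK is horizontal with |WK| = 49.0 and K in +x, so K = (49.0, 0). WF runs at 123.2° with |WF| = 26.2, so F = (-14.35, 21.92). U is determined by |FU| = 46.9 and |UK| = 52.6 together: it lies at the intersection of circle(F, 46.9) and circle(K, 52.6). With |FK| = 67.03, the foot of the radical line on FK is 29.29 from F and the perpendicular offset is √(46.9² − 29.29²) = 36.63. Taking the left-of-FK solution: U = (25.31, 46.96).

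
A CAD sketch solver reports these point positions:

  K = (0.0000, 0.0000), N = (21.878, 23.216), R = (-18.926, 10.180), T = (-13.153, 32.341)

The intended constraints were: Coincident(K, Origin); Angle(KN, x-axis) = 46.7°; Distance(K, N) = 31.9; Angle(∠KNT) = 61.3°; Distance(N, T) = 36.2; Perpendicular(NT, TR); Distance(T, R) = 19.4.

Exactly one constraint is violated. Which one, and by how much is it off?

Distance(T, R) = 19.4 — off by 3.50.

K = (0.00, 0.00) ✓; KN at 46.70° ✓; |KN| = 31.90 ✓; ∠KNT = 61.30° ✓; |NT| = 36.20 ✓; ∠(NT, TR) = 90.00° ✓; |TR| = 22.90 ✗.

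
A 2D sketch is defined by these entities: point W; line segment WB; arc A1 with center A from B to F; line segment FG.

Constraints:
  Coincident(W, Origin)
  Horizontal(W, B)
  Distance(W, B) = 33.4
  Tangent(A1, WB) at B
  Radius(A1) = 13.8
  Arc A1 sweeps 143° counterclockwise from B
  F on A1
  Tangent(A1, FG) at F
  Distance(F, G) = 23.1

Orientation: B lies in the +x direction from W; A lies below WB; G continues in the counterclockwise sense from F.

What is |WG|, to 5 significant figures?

58.271

W is at the origin; WB is horizontal with |WB| = 33.4 and B on the +x side, so B = (33.400, 0.0000). Tangency of A1 to WB means the radius AB is perpendicular to WB, so A = B + (0, -13.8) = (33.400, -13.800). On A1, B sits at bearing 90° from A; a 143° counterclockwise sweep puts F at bearing 233°, so F = A + 13.8·(cos 233°, sin 233°) = (25.095, -24.821). The tangent condition forces AF to be normal to FG, so FG runs along (−sin 233°, cos 233°); with |FG| = 23.1, G = (43.543, -38.723). Then |WG| = |G − W| = 58.271.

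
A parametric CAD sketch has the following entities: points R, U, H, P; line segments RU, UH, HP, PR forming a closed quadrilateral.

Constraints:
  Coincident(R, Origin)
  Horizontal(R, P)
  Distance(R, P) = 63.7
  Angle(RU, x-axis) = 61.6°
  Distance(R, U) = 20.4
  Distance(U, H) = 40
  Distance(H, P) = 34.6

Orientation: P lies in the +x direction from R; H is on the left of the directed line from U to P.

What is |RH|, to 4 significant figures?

56.64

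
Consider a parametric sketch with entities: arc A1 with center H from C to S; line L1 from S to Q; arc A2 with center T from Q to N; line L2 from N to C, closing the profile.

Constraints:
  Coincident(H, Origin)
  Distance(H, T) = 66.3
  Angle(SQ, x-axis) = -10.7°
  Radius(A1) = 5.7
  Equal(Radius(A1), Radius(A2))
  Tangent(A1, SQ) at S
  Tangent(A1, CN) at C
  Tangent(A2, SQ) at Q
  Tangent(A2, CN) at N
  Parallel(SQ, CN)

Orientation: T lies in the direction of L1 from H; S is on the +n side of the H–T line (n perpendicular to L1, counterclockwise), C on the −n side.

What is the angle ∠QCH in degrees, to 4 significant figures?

80.24°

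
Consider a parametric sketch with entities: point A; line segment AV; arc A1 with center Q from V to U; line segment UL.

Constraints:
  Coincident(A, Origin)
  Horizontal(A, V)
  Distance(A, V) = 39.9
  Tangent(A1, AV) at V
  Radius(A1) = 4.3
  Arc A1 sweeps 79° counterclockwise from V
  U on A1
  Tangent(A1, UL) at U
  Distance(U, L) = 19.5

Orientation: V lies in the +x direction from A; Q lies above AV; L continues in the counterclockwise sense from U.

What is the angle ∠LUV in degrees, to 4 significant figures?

140.5°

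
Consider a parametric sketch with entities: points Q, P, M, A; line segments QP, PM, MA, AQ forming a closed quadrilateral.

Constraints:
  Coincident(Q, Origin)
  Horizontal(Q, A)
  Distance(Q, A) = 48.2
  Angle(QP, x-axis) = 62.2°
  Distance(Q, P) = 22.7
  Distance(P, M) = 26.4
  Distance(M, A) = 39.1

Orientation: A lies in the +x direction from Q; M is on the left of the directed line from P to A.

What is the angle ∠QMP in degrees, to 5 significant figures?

12.129°

Checks: |PM| = 26.40 ✓; |MA| = 39.10 ✓.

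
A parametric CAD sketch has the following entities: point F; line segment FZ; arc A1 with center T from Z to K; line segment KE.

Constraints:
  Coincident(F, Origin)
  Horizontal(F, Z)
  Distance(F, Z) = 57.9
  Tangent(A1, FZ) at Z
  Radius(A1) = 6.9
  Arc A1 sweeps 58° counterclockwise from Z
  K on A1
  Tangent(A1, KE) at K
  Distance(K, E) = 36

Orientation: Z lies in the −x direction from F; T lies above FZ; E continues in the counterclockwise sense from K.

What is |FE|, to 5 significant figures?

47.199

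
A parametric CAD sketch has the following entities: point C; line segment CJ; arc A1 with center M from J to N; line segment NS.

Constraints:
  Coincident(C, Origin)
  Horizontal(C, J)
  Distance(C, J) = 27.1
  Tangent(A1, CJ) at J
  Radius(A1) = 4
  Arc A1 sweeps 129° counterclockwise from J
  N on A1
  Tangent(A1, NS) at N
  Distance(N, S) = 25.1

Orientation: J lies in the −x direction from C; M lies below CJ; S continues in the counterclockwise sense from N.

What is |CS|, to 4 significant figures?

29.75

On A1, J sits at bearing 90° from M; a 129° counterclockwise sweep puts N at bearing 219°, so N = M + 4.0·(cos 219°, sin 219°) = (-30.21, -6.517). The tangent condition forces MN to be normal to NS, so NS runs along (−sin 219°, cos 219°); with |NS| = 25.1, S = (-14.41, -26.02). Then |CS| = |S − C| = 29.75.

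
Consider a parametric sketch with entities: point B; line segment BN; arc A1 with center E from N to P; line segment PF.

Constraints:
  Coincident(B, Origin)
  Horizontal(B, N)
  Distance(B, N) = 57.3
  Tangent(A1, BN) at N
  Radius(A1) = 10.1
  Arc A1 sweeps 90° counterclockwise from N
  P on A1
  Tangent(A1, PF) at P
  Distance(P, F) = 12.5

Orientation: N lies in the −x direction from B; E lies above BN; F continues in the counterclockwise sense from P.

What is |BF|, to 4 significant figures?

52.33

B is at the origin; B and N share the same y with |BN| = 57.3 and N on the −x side, so N = (-57.30, 0.000). Tangency of A1 to BN means the radius EN is perpendicular to BN, so E = N + (0, 10.1) = (-57.30, 10.10). On A1, N sits at bearing -90° from E; a 90° counterclockwise sweep puts P at bearing 0°, so P = E + 10.1·(cos 0°, sin 0°) = (-47.20, 10.10). Since A1 is tangent to PF there, EP ⟂ PF, so PF runs along (−sin 0°, cos 0°); with |PF| = 12.5, F = (-47.20, 22.60). Then |BF| = |F − B| = 52.33.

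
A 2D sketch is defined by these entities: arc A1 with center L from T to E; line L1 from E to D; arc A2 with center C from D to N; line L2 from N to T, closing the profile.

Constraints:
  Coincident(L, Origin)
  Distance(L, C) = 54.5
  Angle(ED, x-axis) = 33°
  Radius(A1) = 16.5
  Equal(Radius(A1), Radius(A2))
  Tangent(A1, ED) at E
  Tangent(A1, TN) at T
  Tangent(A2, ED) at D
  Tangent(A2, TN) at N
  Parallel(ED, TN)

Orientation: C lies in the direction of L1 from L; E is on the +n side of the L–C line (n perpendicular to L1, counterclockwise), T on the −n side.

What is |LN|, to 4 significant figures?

56.94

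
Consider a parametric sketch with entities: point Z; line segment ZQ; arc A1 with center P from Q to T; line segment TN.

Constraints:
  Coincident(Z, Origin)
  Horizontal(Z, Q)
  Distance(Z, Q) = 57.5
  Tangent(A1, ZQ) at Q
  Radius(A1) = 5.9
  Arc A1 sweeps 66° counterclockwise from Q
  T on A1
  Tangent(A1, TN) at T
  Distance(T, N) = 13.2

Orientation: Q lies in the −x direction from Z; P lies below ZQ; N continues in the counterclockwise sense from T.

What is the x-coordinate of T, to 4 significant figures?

-62.89

Z is at the origin; ZQ is horizontal with |ZQ| = 57.5 and Q on the −x side, so Q = (-57.50, 0.000). Since A1 is tangent to ZQ there, PQ ⟂ ZQ, so P = Q + (0, -5.9) = (-57.50, -5.900). On A1, Q sits at bearing 90° from P; a 66° counterclockwise sweep puts T at bearing 156°, so T = P + 5.9·(cos 156°, sin 156°) = (-62.89, -3.500). So T.x = -62.89.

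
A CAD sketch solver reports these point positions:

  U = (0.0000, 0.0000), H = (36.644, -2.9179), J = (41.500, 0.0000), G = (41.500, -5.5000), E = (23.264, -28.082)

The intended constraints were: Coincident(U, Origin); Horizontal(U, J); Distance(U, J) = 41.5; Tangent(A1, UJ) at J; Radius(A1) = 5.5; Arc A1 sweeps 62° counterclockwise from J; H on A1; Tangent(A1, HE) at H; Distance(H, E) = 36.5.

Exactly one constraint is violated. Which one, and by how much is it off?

Distance(H, E) = 36.5 — off by 8.00.

U = (0.00, 0.00) ✓; U.y = 0.00, J.y = 0.00 ✓; |UJ| = 41.50 ✓; ∠(GJ, JU) = 90.00° ✓; |GJ| = 5.500 ✓; bearing(G→H) − bearing(G→J) = 62.00° ✓; |GH| = 5.500 ✓; ∠(GH, HE) = 90.00° ✓; |HE| = 28.50 ✗.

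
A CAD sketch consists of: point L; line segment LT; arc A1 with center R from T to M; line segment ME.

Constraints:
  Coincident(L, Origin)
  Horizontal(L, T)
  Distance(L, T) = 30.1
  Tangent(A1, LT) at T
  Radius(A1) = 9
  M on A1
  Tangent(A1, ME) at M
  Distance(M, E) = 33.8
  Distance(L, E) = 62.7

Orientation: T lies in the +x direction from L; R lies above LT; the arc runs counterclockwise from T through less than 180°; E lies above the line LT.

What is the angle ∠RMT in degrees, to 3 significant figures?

55.0°

Checks: |RM| = 9.000 ✓; ∠(RM, ME) = 90.00° ✓; |ME| = 33.80 ✓; |LE| = 62.70 ✓.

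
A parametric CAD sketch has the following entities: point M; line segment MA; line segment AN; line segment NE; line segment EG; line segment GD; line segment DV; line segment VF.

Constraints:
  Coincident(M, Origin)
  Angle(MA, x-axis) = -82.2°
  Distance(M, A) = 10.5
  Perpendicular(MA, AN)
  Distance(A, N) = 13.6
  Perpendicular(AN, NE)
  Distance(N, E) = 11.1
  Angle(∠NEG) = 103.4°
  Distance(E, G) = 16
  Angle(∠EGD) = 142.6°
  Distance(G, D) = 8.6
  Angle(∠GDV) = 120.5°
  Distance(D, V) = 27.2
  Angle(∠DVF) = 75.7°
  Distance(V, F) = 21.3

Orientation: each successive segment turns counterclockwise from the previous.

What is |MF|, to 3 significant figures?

24.7

∠GDV = 120.5° gives DV at -88.7° from the x-axis; with |DV| = 27.2, V = (-9.22, -27.7). ∠DVF = 75.7° gives VF at 15.6° from the x-axis; with |VF| = 21.3, F = (11.3, -22.0). Then |MF| = |F − M| = 24.7.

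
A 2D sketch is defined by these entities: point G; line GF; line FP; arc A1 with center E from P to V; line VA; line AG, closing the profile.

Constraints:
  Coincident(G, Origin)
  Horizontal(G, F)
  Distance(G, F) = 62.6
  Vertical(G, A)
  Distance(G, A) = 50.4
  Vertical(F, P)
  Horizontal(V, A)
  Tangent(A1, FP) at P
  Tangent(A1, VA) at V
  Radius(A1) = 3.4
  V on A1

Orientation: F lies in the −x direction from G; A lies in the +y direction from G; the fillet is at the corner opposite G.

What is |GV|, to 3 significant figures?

77.7

The virtual corner opposite G is at (-62.6, 50.4). A1 meets FP tangentially, so EP is at right angles to FP and since A1 is tangent to VA there, EV ⟂ VA, with radius 3.4, so the center E sits 3.4 in from both sides at E = (-59.2, 47.0). That places the tangent points at P = (-62.6, 47.0) on FP and V = (-59.2, 50.4) on VA. Then |GV| = |V − G| = 77.7.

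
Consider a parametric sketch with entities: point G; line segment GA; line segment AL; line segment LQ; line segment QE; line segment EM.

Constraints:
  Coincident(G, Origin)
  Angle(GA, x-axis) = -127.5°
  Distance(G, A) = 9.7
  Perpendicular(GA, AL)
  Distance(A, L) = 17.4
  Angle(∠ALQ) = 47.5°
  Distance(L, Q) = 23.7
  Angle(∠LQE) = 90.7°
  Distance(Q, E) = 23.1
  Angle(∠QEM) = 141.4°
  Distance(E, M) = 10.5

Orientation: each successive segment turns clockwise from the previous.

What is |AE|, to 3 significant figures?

16.0

∠ALQ = 47.5° gives LQ at 10.0° from the x-axis; with |LQ| = 23.7, Q = (3.63, 7.01). ∠LQE = 90.7° gives QE at -79.3° from the x-axis; with |QE| = 23.1, E = (7.92, -15.7). Then |AE| = |E − A| = 16.0.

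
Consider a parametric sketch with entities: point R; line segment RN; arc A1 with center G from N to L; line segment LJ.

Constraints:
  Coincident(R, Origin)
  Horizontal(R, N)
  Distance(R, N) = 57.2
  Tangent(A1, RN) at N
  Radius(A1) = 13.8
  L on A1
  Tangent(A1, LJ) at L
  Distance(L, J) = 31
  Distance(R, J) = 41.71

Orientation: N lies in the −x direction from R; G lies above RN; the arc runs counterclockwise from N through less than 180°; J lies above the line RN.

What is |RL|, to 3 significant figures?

46.3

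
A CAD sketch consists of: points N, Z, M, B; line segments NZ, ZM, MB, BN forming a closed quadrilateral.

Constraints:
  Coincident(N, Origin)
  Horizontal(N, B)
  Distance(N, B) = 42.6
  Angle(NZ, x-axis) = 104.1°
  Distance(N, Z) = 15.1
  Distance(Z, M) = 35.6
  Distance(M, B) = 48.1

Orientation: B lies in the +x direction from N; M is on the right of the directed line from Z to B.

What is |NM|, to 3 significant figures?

20.8

Checks: |ZM| = 35.60 ✓; |MB| = 48.10 ✓.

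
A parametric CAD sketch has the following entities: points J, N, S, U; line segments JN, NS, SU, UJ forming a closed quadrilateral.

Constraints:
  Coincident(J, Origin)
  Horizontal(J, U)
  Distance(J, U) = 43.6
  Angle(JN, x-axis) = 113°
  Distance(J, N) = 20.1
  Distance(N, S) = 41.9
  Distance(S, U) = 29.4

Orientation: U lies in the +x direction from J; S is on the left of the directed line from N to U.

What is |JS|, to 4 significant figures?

42.99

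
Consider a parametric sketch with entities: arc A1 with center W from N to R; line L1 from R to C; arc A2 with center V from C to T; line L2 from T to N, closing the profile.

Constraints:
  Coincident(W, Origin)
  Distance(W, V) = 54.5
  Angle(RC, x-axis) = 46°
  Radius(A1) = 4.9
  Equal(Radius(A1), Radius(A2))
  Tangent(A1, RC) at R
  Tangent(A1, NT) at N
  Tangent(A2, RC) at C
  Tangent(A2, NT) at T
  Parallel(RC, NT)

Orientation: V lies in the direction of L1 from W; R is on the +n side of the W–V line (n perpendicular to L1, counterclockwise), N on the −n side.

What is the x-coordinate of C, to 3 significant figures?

34.3

The slot axis is L1's direction at 46.0°, so u = (cos 46.0°, sin 46.0°) = (0.695, 0.719) and n = (−sin 46.0°, cos 46.0°) = (-0.719, 0.695). W is at the origin and V lies 54.5 along u from W, so V = 54.5·u = (37.9, 39.2). Tangency of A1 to both parallel lines with radius 4.9 puts R and N at W ± 4.9·n: R = (-3.52, 3.40), N = (3.52, -3.40). Equal radii place C and T the same way about V: C = V + 4.9·n = (34.3, 42.6), T = V − 4.9·n = (41.4, 35.8). So C.x = 34.3.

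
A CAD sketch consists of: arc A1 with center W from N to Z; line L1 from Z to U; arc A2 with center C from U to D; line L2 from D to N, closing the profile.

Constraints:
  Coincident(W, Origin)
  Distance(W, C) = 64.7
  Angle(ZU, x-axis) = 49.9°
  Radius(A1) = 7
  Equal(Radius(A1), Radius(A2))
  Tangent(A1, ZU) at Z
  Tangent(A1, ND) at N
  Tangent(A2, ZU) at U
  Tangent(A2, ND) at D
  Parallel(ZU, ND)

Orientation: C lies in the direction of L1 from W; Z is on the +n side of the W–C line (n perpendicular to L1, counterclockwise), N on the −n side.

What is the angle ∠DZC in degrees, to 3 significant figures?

6.03°

The slot axis is L1's direction at 49.9°, so u = (cos 49.9°, sin 49.9°) = (0.644, 0.765) and n = (−sin 49.9°, cos 49.9°) = (-0.765, 0.644). W is at the origin and C lies 64.7 along u from W, so C = 64.7·u = (41.7, 49.5). Tangency of A1 to both parallel lines with radius 7.0 puts Z and N at W ± 7.0·n: Z = (-5.35, 4.51), N = (5.35, -4.51). Equal radii place U and D the same way about C: U = C + 7.0·n = (36.3, 54.0), D = C − 7.0·n = (47.0, 45.0). Then cos ∠DZC = ZD·ZC / (|ZD||ZC|), giving 6.03°.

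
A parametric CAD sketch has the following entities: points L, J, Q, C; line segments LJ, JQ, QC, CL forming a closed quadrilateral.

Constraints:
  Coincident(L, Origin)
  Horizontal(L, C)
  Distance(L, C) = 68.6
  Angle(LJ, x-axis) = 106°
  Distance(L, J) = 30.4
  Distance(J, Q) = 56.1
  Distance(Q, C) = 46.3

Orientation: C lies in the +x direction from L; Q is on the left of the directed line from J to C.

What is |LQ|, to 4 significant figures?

61.82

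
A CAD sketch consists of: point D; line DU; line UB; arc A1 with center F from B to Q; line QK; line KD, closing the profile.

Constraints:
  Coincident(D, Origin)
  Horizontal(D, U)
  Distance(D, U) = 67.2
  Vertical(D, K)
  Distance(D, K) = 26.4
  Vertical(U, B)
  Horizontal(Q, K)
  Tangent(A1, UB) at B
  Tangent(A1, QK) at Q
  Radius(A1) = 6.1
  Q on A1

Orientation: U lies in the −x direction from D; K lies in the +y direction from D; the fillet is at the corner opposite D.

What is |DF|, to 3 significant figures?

64.4

D is at the origin; D and U share the same y with |DU| = 67.2 and U on the −x side, so U = (-67.2, 0.00). DK is vertical with |DK| = 26.4 and K on the +y side, so K = (0.00, 26.4). The virtual corner opposite D is at (-67.2, 26.4). Tangency of A1 to UB means the radius FB is perpendicular to UB and tangency of A1 to QK means the radius FQ is perpendicular to QK, with radius 6.1, so the center F sits 6.1 in from both sides at F = (-61.1, 20.3). Then |DF| = |F − D| = 64.4.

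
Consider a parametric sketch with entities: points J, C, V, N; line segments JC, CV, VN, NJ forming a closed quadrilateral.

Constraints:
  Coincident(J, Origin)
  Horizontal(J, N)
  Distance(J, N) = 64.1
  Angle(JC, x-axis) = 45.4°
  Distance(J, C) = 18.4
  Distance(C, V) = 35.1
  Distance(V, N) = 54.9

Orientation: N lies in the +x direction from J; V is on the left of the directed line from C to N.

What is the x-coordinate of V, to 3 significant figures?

30.5

Checks: |CV| = 35.10 ✓; |VN| = 54.90 ✓.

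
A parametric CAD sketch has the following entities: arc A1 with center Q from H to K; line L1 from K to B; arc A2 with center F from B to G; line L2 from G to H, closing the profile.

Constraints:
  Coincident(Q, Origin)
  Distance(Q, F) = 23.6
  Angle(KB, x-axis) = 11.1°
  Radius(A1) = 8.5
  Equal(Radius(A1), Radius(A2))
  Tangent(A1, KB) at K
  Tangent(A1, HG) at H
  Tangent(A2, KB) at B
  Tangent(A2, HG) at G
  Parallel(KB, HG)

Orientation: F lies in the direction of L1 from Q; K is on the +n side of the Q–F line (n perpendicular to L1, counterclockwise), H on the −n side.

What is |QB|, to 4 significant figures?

25.08

The slot axis is L1's direction at 11.1°, so u = (cos 11.1°, sin 11.1°) = (0.9813, 0.1925) and n = (−sin 11.1°, cos 11.1°) = (-0.1925, 0.9813). Q is at the origin and F lies 23.6 along u from Q, so F = 23.6·u = (23.16, 4.544). Tangency of A1 to both parallel lines with radius 8.5 puts K and H at Q ± 8.5·n: K = (-1.636, 8.341), H = (1.636, -8.341). Equal radii place B and G the same way about F: B = F + 8.5·n = (21.52, 12.88), G = F − 8.5·n = (24.79, -3.797). Then |QB| = |B − Q| = 25.08.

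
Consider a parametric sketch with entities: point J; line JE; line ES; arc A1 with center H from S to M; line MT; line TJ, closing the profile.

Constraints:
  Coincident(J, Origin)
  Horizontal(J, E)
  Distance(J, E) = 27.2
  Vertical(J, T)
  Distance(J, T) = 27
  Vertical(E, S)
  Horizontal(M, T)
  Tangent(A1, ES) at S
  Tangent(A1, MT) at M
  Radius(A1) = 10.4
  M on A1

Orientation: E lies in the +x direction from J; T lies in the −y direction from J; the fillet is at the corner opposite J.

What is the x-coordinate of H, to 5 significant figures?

16.800

J is at the origin; JE is horizontal with |JE| = 27.2 and E on the +x side, so E = (27.200, 0.0000). JT is vertical with |JT| = 27.0 and T on the −y side, so T = (0.0000, -27.000). The virtual corner opposite J is at (27.200, -27.000). Tangency of A1 to ES means the radius HS is perpendicular to ES and since A1 is tangent to MT there, HM ⟂ MT, with radius 10.4, so the center H sits 10.4 in from both sides at H = (16.800, -16.600). So H.x = 16.800.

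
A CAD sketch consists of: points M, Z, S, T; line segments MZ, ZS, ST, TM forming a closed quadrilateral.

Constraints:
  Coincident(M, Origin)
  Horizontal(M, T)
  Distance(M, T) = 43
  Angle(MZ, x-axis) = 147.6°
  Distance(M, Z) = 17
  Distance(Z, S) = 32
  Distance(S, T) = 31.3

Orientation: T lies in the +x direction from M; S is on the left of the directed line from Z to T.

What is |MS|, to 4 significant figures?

23.76

M is at the origin; MT is horizontal with |MT| = 43.0 and T in +x, so T = (43.0, 0). MZ runs at 147.6° with |MZ| = 17.0, so Z = (-14.35, 9.109). S is determined by |ZS| = 32.0 and |ST| = 31.3 together: it lies at the intersection of circle(Z, 32.0) and circle(T, 31.3). With |ZT| = 58.07, the foot of the radical line on ZT is 29.42 from Z and the perpendicular offset is √(32.0² − 29.42²) = 12.59. Taking the left-of-ZT solution: S = (16.68, 16.93).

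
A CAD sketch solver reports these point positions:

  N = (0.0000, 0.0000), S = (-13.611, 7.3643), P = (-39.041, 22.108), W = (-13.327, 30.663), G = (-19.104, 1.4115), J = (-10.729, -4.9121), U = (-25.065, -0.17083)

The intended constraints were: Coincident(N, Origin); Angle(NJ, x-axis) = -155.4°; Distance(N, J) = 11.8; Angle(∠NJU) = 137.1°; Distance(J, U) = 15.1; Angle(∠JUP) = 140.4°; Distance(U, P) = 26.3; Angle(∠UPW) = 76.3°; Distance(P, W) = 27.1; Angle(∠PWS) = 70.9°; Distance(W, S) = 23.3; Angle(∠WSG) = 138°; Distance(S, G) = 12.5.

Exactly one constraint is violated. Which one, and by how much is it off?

Distance(S, G) = 12.5 — off by 4.40.

N = (0.00, 0.00) ✓; NJ at -155.4° ✓; |NJ| = 11.80 ✓; ∠NJU = 137.1° ✓; |JU| = 15.10 ✓; ∠JUP = 140.4° ✓; |UP| = 26.30 ✓; ∠UPW = 76.30° ✓; |PW| = 27.10 ✓; ∠PWS = 70.90° ✓; |WS| = 23.30 ✓; ∠WSG = 138.0° ✓; |SG| = 8.100 ✗.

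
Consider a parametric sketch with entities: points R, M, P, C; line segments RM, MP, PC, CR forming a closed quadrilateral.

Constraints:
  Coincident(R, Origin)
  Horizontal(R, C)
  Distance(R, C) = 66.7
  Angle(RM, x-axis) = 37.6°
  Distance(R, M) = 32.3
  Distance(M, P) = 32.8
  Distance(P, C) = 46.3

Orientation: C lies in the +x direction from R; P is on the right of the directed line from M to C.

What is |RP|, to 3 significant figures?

25.7

R is at the origin; R and C share the same y with |RC| = 66.7 and C in +x, so C = (66.7, 0). RM runs at 37.6° with |RM| = 32.3, so M = (25.6, 19.7). P is determined by |MP| = 32.8 and |PC| = 46.3 together: it lies at the intersection of circle(M, 32.8) and circle(C, 46.3). With |MC| = 45.6, the foot of the radical line on MC is 11.1 from M and the perpendicular offset is √(32.8² − 11.1²) = 30.9. Taking the right-of-MC solution: P = (22.2, -12.9).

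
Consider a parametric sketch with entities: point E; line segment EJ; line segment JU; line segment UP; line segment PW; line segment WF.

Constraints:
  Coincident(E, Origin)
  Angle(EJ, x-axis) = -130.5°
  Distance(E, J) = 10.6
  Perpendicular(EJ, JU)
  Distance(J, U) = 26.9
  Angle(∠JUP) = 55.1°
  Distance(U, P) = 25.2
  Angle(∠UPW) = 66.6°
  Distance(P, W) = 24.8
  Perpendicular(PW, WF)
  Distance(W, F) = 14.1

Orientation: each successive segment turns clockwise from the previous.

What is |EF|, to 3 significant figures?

21.7

E is at the origin; EJ runs at -130.5° with length 10.6, so J = (-6.88, -8.06). The perpendicularity gives JU at right angles to EJ, so JU runs at 140°; with |JU| = 26.9, U = (-27.3, 9.41). ∠JUP = 55.1° gives UP at 14.6° from the x-axis; with |UP| = 25.2, P = (-2.95, 15.8). ∠UPW = 66.6° gives PW at -98.8° from the x-axis; with |PW| = 24.8, W = (-6.75, -8.75). PW ⟂ WF, so WF runs at 171°; with |WF| = 14.1, F = (-20.7, -6.59). Then |EF| = |F − E| = 21.7.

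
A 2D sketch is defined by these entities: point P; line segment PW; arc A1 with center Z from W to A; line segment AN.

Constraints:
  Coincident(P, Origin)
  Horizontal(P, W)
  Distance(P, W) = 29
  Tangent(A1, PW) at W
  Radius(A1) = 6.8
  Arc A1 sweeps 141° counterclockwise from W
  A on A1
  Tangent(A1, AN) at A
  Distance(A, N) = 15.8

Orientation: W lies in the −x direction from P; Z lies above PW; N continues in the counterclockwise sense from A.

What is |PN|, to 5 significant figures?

43.060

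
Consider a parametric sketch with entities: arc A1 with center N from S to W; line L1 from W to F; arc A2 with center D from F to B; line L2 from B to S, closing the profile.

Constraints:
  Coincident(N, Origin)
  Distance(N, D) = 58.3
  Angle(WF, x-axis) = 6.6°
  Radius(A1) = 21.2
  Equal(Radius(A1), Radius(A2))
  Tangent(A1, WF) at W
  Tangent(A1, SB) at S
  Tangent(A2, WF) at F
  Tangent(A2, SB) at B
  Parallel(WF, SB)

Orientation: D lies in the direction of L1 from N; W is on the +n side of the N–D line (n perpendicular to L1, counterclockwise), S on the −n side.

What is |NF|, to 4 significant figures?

62.03

The slot axis is L1's direction at 6.6°, so u = (cos 6.6°, sin 6.6°) = (0.9934, 0.1149) and n = (−sin 6.6°, cos 6.6°) = (-0.1149, 0.9934). N is at the origin and D lies 58.3 along u from N, so D = 58.3·u = (57.91, 6.701). Tangency of A1 to both parallel lines with radius 21.2 puts W and S at N ± 21.2·n: W = (-2.437, 21.06), S = (2.437, -21.06). Equal radii place F and B the same way about D: F = D + 21.2·n = (55.48, 27.76), B = D − 21.2·n = (60.35, -14.36). Then |NF| = |F − N| = 62.03.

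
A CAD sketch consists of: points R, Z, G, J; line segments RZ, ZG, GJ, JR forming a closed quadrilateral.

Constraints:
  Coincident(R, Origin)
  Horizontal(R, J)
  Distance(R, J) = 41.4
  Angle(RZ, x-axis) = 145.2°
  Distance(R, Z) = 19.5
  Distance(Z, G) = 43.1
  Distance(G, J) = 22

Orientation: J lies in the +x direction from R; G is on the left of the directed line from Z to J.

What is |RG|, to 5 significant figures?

31.399

R is at the origin; RJ is horizontal with |RJ| = 41.4 and J in +x, so J = (41.4, 0). RZ runs at 145.2° with |RZ| = 19.5, so Z = (-16.012, 11.129). G is determined by |ZG| = 43.1 and |GJ| = 22.0 together: it lies at the intersection of circle(Z, 43.1) and circle(J, 22.0). With |ZJ| = 58.481, the foot of the radical line on ZJ is 40.985 from Z and the perpendicular offset is √(43.1² − 40.985²) = 13.337. Taking the left-of-ZJ solution: G = (26.761, 16.423).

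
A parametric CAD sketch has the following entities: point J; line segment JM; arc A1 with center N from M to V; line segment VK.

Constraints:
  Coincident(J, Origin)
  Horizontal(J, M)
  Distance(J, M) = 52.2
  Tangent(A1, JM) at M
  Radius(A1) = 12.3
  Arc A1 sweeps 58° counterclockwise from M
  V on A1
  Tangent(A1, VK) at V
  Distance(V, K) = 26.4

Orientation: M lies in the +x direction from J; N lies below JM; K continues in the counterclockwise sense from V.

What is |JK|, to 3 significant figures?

39.6

J is at the origin; JM is horizontal with |JM| = 52.2 and M on the +x side, so M = (52.2, 0.00). Tangency of A1 to JM means the radius NM is perpendicular to JM, so N = M + (0, -12.3) = (52.2, -12.3). On A1, M sits at bearing 90° from N; a 58° counterclockwise sweep puts V at bearing 148°, so V = N + 12.3·(cos 148°, sin 148°) = (41.8, -5.78). Since A1 is tangent to VK there, NV ⟂ VK, so VK runs along (−sin 148°, cos 148°); with |VK| = 26.4, K = (27.8, -28.2). Then |JK| = |K − J| = 39.6.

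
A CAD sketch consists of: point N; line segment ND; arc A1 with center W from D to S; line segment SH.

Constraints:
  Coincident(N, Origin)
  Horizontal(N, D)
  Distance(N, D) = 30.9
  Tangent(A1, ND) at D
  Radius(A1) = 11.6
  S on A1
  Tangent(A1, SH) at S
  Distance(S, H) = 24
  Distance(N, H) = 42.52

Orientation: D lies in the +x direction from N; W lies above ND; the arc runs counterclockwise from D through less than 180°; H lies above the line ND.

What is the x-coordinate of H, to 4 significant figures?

21.65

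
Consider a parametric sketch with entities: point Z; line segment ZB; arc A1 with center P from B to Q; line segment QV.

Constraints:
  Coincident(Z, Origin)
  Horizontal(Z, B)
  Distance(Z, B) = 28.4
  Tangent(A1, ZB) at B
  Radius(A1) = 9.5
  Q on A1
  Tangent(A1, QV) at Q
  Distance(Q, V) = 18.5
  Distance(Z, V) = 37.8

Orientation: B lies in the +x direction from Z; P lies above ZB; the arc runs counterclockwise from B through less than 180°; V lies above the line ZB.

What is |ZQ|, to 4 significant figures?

38.89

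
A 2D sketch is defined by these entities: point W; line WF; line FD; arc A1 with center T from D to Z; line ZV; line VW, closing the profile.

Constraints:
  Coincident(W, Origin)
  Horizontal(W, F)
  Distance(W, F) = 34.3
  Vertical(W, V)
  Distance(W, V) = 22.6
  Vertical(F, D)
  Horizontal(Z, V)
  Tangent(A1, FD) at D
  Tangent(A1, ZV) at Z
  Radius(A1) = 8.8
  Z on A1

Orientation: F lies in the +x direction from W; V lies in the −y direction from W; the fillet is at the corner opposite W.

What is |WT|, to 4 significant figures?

28.99

W is at the origin; WF is horizontal with |WF| = 34.3 and F on the +x side, so F = (34.30, 0.000). W and V share the same x with |WV| = 22.6 and V on the −y side, so V = (0.000, -22.60). The virtual corner opposite W is at (34.30, -22.60). Tangency of A1 to FD means the radius TD is perpendicular to FD and tangency of A1 to ZV means the radius TZ is perpendicular to ZV, with radius 8.8, so the center T sits 8.8 in from both sides at T = (25.50, -13.80). Then |WT| = |T − W| = 28.99.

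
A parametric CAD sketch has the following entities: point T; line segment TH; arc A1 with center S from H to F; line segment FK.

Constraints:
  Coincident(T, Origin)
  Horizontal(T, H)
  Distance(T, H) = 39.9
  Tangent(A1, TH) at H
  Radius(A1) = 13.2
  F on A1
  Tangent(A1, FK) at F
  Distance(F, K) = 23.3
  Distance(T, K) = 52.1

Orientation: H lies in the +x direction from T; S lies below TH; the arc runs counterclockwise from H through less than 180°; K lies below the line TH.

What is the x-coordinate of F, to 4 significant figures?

27.28

T is at the origin; T and H share the same y with |TH| = 39.9 and H on the +x side, so H = (39.90, 0.000). Tangency of A1 to TH means the radius SH is perpendicular to TH, so S = H + (0, -13.2) = (39.90, -13.20). Since SF ⟂ FK (tangency), |SK| = √(13.2² + 23.3²) = 26.78 regardless of where F sits on A1. So K lies on both circle(T, 52.1) and circle(S, 26.78); the below-TH intersection is K = (34.14, -39.35). F is the foot of the tangent from K: F = (27.28, -17.09).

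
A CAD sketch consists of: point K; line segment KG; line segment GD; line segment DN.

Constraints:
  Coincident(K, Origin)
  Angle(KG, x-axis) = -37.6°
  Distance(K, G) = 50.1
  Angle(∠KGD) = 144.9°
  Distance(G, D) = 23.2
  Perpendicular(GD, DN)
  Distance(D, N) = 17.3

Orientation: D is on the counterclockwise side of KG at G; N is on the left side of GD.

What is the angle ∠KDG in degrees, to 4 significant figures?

24.17°

K is at the origin; KG runs at -37.6° with length 50.1, so G = 50.1·(cos -37.6°, sin -37.6°) = (39.69, -30.57). ∠KGD = 144.9°, so GD runs at -37.6° + (180° − 144.9°) = -2.500° from the x-axis; with |GD| = 23.2, D = G + 23.2·(cos -2.500°, sin -2.500°) = (62.87, -31.58). Then cos ∠KDG = DK·DG / (|DK||DG|), giving 24.17°.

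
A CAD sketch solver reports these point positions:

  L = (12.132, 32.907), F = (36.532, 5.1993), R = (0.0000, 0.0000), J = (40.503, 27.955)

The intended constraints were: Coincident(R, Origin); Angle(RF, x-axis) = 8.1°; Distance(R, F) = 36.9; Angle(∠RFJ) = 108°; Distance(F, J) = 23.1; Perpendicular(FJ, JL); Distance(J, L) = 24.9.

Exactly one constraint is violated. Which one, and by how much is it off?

Distance(J, L) = 24.9 — off by 3.90.

R = (0.00, 0.00) ✓; RF at 8.100° ✓; |RF| = 36.90 ✓; ∠RFJ = 108.0° ✓; |FJ| = 23.10 ✓; ∠(FJ, JL) = 90.00° ✓; |JL| = 28.80 ✗.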